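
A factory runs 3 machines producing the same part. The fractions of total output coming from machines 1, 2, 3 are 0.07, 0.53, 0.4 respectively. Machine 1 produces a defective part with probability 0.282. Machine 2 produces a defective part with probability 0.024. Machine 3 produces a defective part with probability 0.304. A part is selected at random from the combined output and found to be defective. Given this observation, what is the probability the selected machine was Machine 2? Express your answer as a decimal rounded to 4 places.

Posterior probability ≈ 0.0826

P(defective|M1) = 0.282; P(defective|M2) = 0.024; P(defective|M3) = 0.304.
Prior × likelihood for each source: 0.07·0.282=0.01974, 0.53·0.024=0.01272, 0.4·0.304=0.1216. Summing gives P(defective) = 0.15406.
P(Machine 2 | defective) = 0.01272 / 0.15406 = 0.0826.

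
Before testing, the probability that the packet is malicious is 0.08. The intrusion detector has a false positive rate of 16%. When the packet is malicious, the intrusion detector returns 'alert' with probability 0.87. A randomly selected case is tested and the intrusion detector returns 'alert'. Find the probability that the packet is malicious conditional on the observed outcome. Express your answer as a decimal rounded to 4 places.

Let H be the event that the packet is malicious. P(H) = 0.08, so P(¬H) = 0.92. With E the 'alert' result, P(E|H) = 0.87 and P(E|¬H) = 0.16.
P(E) = 0.87·0.08 + 0.16·0.92 = 0.069600 + 0.14720 = 0.21680.
By Bayes' theorem, P(H|E) = 0.069600 / 0.21680 = 0.3210.

P(H | E) ≈ 0.3210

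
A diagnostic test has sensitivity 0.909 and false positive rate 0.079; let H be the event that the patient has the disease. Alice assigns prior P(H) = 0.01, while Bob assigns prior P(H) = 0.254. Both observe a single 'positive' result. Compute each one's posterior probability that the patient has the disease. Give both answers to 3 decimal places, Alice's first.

P('+'|H) = 0.909, P('+'|¬H) = 0.079.
Alice: numerator 0.909·0.01 = 0.0090900; evidence = 0.0090900+0.079·0.99 = 0.087300; posterior = 0.104.
Bob: numerator 0.909·0.254 = 0.23089; evidence = 0.23089+0.079·0.746 = 0.28982; posterior = 0.797.

Alice: 0.104; Bob: 0.797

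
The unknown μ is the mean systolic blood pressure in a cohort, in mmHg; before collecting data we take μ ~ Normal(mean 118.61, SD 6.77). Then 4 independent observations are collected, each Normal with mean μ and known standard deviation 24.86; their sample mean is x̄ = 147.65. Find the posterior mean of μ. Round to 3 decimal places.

With known σ, the Normal prior is conjugate. Weight on the data is w = (n/σ²)/(n/σ² + 1/τ₀²) = 0.00647229/(0.00647229+0.0218184) = 0.22878.
Posterior mean = w·x̄ + (1−w)·μ₀ = 0.22878·147.65 + 0.77122·118.61 = 125.254.

Posterior mean ≈ 125.254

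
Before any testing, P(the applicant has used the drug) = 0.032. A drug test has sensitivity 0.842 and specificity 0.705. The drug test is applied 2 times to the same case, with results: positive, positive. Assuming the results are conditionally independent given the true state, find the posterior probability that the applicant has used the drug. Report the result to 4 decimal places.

Let H be the event that the applicant has used the drug; start with P(H) = 0.032. P('positive'|H) = 0.842, P('positive'|¬H) = 0.295.
Update on result 1 ('positive'): P(H) ← 0.842·0.0320 / (0.842·0.0320 + 0.295·0.9680) = 0.026944/0.31250 = 0.0862.
Update on result 2 ('positive'): P(H) ← 0.842·0.0862 / (0.842·0.0862 + 0.295·0.9138) = 0.072597/0.34216 = 0.2122.

Posterior P(H) ≈ 0.2122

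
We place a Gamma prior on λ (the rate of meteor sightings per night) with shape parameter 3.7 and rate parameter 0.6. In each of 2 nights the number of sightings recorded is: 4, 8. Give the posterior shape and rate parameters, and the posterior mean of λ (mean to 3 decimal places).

Posterior: Gamma(shape=15.7, rate=2.6); mean ≈ 6.038

Total count ∑xᵢ = 12 over n = 2 nights.
Gamma is conjugate to the Poisson likelihood: posterior is Gamma(shape = 3.7+12 = 15.7, rate = 0.6+2 = 2.6).
Posterior mean = shape/rate = 15.7/2.6 = 6.038.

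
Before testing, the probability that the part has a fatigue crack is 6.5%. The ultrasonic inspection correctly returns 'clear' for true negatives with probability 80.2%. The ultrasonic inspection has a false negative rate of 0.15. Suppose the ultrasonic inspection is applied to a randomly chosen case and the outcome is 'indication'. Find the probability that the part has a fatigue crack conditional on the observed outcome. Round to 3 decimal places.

Write H for 'the part has a fatigue crack'. Prior odds H:¬H = 0.065/0.935 = 0.069519. For the 'indication' outcome, the likelihood ratio is 0.85/0.198 = 4.2929.
Posterior odds = 0.069519 × 4.2929 = 0.29844, so P(H|E) = 0.29844/(1+0.29844) = 0.230.

P(H | E) ≈ 0.230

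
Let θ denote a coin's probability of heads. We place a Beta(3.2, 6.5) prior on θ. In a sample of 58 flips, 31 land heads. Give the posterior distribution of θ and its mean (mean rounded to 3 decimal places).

Posterior: Beta(34.2, 33.5); mean ≈ 0.505

Observing 31 successes and 27 failures updates Beta(3.2, 6.5) by adding the success and failure counts to the two shape parameters: α = 3.2+31 = 34.2, β = 6.5+27 = 33.5.
Posterior mean = α/(α+β) = 34.2/67.7 = 0.505.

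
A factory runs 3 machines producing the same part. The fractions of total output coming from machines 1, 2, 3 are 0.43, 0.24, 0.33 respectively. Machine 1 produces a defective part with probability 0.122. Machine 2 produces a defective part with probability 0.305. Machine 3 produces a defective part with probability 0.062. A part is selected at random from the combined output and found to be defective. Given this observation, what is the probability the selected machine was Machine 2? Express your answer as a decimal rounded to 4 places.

Posterior probability ≈ 0.5010

Tabulate prior·likelihood by source: [1] prior 0.43, lik 0.122, product 0.05246; [2] prior 0.24, lik 0.305, product 0.07320; [3] prior 0.33, lik 0.062, product 0.02046.
Normalizing constant = 0.14612; the posterior for Machine 2 is its product over the sum, 0.07320/0.14612 = 0.5010.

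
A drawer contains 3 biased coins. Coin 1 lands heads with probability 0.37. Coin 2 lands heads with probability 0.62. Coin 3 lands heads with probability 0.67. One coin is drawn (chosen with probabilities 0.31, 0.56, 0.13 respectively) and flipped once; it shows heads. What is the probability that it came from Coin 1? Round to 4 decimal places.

Posterior probability ≈ 0.2089

Tabulate prior·likelihood by source: [1] prior 0.31, lik 0.37, product 0.1147; [2] prior 0.56, lik 0.62, product 0.3472; [3] prior 0.13, lik 0.67, product 0.08710.
Normalizing constant = 0.54900; the posterior for Coin 1 is its product over the sum, 0.1147/0.54900 = 0.2089.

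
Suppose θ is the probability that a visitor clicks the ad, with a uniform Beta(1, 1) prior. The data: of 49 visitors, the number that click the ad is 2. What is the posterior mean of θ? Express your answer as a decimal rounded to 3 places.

Observing 2 successes and 47 failures updates Beta(1, 1) by adding the success and failure counts to the two shape parameters: α = 1+2 = 3, β = 1+47 = 48.
E[θ | data] = 3/(3+48) = 0.059.

Posterior mean ≈ 0.059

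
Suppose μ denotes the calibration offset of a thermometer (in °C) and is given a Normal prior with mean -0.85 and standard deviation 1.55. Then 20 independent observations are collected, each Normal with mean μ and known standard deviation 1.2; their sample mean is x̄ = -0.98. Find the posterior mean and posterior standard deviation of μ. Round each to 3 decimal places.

With known σ, the Normal prior is conjugate. Weight on the data is w = (n/σ²)/(n/σ² + 1/τ₀²) = 13.8889/(13.8889+0.416233) = 0.97090.
Posterior mean = w·x̄ + (1−w)·μ₀ = 0.97090·-0.98 + 0.029097·-0.85 = -0.976. Posterior variance = 1/(13.8889+0.416233) = 0.0699050, so SD = 0.264.

Posterior mean ≈ -0.976; posterior SD ≈ 0.264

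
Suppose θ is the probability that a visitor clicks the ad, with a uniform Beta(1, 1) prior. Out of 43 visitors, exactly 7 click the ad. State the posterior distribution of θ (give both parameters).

Posterior: Beta(8, 37)

Observing 7 successes and 36 failures updates Beta(1, 1) by adding the success and failure counts to the two shape parameters: α = 1+7 = 8, β = 1+36 = 37.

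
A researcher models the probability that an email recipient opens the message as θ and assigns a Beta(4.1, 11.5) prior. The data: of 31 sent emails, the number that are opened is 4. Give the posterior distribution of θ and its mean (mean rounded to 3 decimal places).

Posterior: Beta(8.1, 38.5); mean ≈ 0.174

Observing 4 successes and 27 failures updates Beta(4.1, 11.5) by adding the success and failure counts to the two shape parameters: α = 4.1+4 = 8.1, β = 11.5+27 = 38.5.
E[θ | data] = 8.1/(8.1+38.5) = 0.174.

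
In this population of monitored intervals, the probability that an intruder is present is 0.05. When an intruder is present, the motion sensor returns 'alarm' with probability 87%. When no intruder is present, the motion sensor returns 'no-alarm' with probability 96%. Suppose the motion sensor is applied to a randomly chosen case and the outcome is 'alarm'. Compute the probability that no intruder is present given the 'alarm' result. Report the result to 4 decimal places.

Let H be the event that an intruder is present. P(H) = 0.05, so P(¬H) = 0.95. With E the 'alarm' result, P(E|H) = 0.87 and P(E|¬H) = 0.04.
P(E) = 0.87·0.05 + 0.04·0.95 = 0.043500 + 0.038000 = 0.081500.
By Bayes' theorem, P(H|E) = 0.043500 / 0.081500 = 0.5337. Hence P(¬H|E) = 1 − 0.5337 = 0.4663.

P(¬H | E) ≈ 0.4663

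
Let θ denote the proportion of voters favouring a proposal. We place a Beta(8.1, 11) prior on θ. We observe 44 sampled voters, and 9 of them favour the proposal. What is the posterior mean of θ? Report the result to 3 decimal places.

Posterior mean ≈ 0.271

Observing 9 successes and 35 failures updates Beta(8.1, 11) by adding the success and failure counts to the two shape parameters: α = 8.1+9 = 17.1, β = 11+35 = 46.
E[θ | data] = 17.1/(17.1+46) = 0.271.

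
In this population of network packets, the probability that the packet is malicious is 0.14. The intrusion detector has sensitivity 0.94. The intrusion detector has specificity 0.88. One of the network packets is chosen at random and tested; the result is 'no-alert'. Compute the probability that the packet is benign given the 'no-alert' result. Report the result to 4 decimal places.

P(¬H | E) ≈ 0.9890

Write H for 'the packet is malicious'. Prior odds H:¬H = 0.14/0.86 = 0.16279. For the 'no-alert' outcome, the likelihood ratio is 0.06/0.88 = 0.068182.
Posterior odds = 0.16279 × 0.068182 = 0.011099, so P(H|E) = 0.011099/(1+0.011099) = 0.0110. Then P(¬H|E) = 1 − 0.0110 = 0.9890.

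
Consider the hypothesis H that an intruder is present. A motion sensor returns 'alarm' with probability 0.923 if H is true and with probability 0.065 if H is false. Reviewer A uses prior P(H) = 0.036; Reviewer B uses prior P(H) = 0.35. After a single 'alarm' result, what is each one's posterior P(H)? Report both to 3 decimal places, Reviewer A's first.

P('+'|H) = 0.923, P('+'|¬H) = 0.065.
Reviewer A: numerator 0.923·0.036 = 0.033228; evidence = 0.033228+0.065·0.964 = 0.095888; posterior = 0.347.
Reviewer B: numerator 0.923·0.35 = 0.32305; evidence = 0.32305+0.065·0.65 = 0.36530; posterior = 0.884.

Reviewer A: 0.347; Reviewer B: 0.884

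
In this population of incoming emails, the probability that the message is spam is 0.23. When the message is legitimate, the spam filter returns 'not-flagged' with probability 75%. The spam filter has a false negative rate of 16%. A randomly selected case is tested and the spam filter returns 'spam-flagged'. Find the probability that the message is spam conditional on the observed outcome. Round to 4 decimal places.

P(H | E) ≈ 0.5009

Let H be the event that the message is spam. P(H) = 0.23, so P(¬H) = 0.77. With E the 'spam-flagged' result, P(E|H) = 0.84 and P(E|¬H) = 0.25.
P(E) = 0.84·0.23 + 0.25·0.77 = 0.19320 + 0.19250 = 0.38570.
By Bayes' theorem, P(H|E) = 0.19320 / 0.38570 = 0.5009.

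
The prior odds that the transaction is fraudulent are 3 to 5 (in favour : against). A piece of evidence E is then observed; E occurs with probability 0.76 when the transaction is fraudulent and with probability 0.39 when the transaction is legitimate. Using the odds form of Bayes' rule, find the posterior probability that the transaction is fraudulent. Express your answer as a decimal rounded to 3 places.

Prior odds = 3/5 = 0.60000.
Likelihood ratio for E = 0.76/0.39 = 1.9487.
Posterior odds = prior odds × LR = 1.1692.
Posterior probability = odds/(1+odds) = 1.1692/2.1692 = 0.539.

Posterior probability ≈ 0.539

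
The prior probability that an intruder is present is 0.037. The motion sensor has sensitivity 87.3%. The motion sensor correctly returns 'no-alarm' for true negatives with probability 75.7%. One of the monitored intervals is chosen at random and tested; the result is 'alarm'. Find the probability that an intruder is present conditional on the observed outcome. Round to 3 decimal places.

Write H for 'an intruder is present'. Prior odds H:¬H = 0.037/0.963 = 0.038422. For the 'alarm' outcome, the likelihood ratio is 0.873/0.243 = 3.5926.
Posterior odds = 0.038422 × 3.5926 = 0.13803, so P(H|E) = 0.13803/(1+0.13803) = 0.121.

P(H | E) ≈ 0.121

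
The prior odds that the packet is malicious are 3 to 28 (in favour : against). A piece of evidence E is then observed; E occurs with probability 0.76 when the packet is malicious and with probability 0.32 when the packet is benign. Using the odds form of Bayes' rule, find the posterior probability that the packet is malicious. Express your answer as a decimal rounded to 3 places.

Prior odds = 3/28 = 0.10714.
Likelihood ratio for E = 0.76/0.32 = 2.3750.
Posterior odds = prior odds × LR = 0.25446.
Posterior probability = odds/(1+odds) = 0.25446/1.2545 = 0.203.

Posterior probability ≈ 0.203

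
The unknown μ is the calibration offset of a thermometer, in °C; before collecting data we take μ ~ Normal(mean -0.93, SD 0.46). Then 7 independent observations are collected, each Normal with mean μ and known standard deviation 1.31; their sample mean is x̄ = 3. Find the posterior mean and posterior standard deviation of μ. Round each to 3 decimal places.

Prior precision 1/τ₀² = 1/0.46² = 4.72590; data precision n/σ² = 7/1.31² = 4.07902.
Posterior precision = 4.72590 + 4.07902 = 8.80491, giving posterior SD = 1/√8.80491 = 0.337.
Posterior mean = (4.72590·-0.93 + 4.07902·3) / 8.80491 = 0.891.

Posterior mean ≈ 0.891; posterior SD ≈ 0.337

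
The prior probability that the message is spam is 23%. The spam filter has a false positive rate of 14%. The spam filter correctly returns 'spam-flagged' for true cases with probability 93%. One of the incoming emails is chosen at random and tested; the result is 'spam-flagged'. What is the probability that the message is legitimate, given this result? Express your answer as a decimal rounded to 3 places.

P(¬H | E) ≈ 0.335

Let H be the event that the message is spam. P(H) = 0.23, so P(¬H) = 0.77. With E the 'spam-flagged' result, P(E|H) = 0.93 and P(E|¬H) = 0.14.
P(E) = 0.93·0.23 + 0.14·0.77 = 0.21390 + 0.10780 = 0.32170.
By Bayes' theorem, P(H|E) = 0.21390 / 0.32170 = 0.665. Hence P(¬H|E) = 1 − 0.665 = 0.335.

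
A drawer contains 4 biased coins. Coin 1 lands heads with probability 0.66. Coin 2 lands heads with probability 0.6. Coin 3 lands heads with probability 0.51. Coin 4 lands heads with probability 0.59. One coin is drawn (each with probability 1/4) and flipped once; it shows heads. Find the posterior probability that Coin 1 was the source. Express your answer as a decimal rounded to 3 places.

Posterior probability ≈ 0.280

P(heads|C1) = 0.66; P(heads|C2) = 0.6; P(heads|C3) = 0.51; P(heads|C4) = 0.59.
Prior × likelihood for each source: 0.25·0.66=0.1650, 0.25·0.6=0.1500, 0.25·0.51=0.1275, 0.25·0.59=0.1475. Summing gives P(heads) = 0.59000.
P(Coin 1 | heads) = 0.1650 / 0.59000 = 0.280.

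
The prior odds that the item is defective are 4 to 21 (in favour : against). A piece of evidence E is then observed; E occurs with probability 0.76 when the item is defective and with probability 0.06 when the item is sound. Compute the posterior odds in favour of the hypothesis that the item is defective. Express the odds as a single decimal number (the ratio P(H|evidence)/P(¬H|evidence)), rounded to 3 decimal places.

Posterior odds ≈ 2.413

Prior odds = 4/21 = 0.19048. In log-odds, ln(0.19048) = -1.6582.
Add log likelihood ratio: ln(12.667) = 2.5390.
Posterior log-odds = 0.88075, so posterior odds = exp(0.88075) = 2.4127.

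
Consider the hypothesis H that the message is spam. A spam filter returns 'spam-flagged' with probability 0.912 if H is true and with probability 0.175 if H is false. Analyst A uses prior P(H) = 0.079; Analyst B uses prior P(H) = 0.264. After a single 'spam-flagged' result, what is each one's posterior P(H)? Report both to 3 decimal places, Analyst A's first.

Analyst A: 0.309; Analyst B: 0.651

P('+'|H) = 0.912, P('+'|¬H) = 0.175.
Analyst A: numerator 0.912·0.079 = 0.072048; evidence = 0.072048+0.175·0.921 = 0.23322; posterior = 0.309.
Analyst B: numerator 0.912·0.264 = 0.24077; evidence = 0.24077+0.175·0.736 = 0.36957; posterior = 0.651.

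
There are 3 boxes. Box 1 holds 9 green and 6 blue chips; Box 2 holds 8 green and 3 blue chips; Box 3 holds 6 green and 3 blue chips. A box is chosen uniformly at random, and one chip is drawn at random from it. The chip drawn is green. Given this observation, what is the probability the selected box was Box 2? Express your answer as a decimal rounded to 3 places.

P(green|Box 1) = 0.6; P(green|Box 2) = 0.7273; P(green|Box 3) = 0.6667.
Prior × likelihood for each source: 0.333333·0.6=0.2000, 0.333333·0.7273=0.2424, 0.333333·0.6667=0.2222. Summing gives P(green) = 0.66465.
P(Box 2 | green) = 0.2424 / 0.66465 = 0.365.

Posterior probability ≈ 0.365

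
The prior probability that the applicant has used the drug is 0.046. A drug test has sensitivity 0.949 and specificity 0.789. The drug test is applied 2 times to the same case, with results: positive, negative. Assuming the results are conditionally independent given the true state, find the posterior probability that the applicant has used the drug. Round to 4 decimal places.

Posterior P(H) ≈ 0.0138

With H the event that the applicant has used the drug, the joint likelihood of the observed sequence is P(data|H) = 0.949·0.051 = 0.048399 and P(data|¬H) = 0.211·0.789 = 0.16648.
Bayes: P(H|data) = 0.046·0.048399 / (0.046·0.048399 + 0.954·0.16648) = 0.0022264/0.16105 = 0.0138.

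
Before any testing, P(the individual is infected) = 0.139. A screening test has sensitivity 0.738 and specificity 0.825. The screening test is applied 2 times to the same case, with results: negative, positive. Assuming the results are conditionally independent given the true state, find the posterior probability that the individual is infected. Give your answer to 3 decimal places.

Posterior P(H) ≈ 0.178

With H the event that the individual is infected, the joint likelihood of the observed sequence is P(data|H) = 0.262·0.738 = 0.19336 and P(data|¬H) = 0.825·0.175 = 0.14437.
Bayes: P(H|data) = 0.139·0.19336 / (0.139·0.19336 + 0.861·0.14437) = 0.026876/0.15118 = 0.1778.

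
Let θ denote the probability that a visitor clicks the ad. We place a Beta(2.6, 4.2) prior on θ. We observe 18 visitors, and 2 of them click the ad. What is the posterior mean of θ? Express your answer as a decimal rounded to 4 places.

Posterior mean ≈ 0.1855

Observing 2 successes and 16 failures updates Beta(2.6, 4.2) by adding the success and failure counts to the two shape parameters: α = 2.6+2 = 4.6, β = 4.2+16 = 20.2.
Posterior mean = α/(α+β) = 4.6/24.8 = 0.1855.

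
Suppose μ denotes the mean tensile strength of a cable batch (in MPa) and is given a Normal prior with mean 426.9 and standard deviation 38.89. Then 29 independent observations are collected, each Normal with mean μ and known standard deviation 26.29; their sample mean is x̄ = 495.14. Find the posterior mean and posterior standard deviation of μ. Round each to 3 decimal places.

With known σ, the Normal prior is conjugate. Weight on the data is w = (n/σ²)/(n/σ² + 1/τ₀²) = 0.0419582/(0.0419582+0.00066119) = 0.98449.
Posterior mean = w·x̄ + (1−w)·μ₀ = 0.98449·495.14 + 0.015514·426.9 = 494.081. Posterior variance = 1/(0.0419582+0.00066119) = 23.4635, so SD = 4.844.

Posterior mean ≈ 494.081; posterior SD ≈ 4.844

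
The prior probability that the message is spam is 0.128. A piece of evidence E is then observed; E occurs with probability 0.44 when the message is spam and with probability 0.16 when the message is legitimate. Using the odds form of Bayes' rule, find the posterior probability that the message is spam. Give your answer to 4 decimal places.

Prior odds = 0.128/(1−0.128) = 0.14679. In log-odds, ln(0.14679) = -1.9188.
Add log likelihood ratio: ln(2.7500) = 1.0116.
Posterior log-odds = -0.90716, so posterior odds = exp(-0.90716) = 0.40367. Converting, P(H|E) = 0.40367/1.4037 = 0.2876.

Posterior probability ≈ 0.2876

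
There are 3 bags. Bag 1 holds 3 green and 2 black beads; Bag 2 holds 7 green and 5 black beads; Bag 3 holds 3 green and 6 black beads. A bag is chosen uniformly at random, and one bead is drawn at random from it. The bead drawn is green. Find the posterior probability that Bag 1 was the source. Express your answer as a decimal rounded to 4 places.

Tabulate prior·likelihood by source: [1] prior 0.333333, lik 0.6, product 0.2000; [2] prior 0.333333, lik 0.5833, product 0.1944; [3] prior 0.333333, lik 0.3333, product 0.1111.
Normalizing constant = 0.50556; the posterior for Bag 1 is its product over the sum, 0.2000/0.50556 = 0.3956.

Posterior probability ≈ 0.3956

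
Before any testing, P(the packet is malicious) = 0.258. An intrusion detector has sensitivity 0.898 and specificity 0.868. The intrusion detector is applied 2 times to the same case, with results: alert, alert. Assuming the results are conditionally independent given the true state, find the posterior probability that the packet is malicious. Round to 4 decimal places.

Let H be the event that the packet is malicious; start with P(H) = 0.258. P('alert'|H) = 0.898, P('alert'|¬H) = 0.132.
Update on result 1 ('alert'): P(H) ← 0.898·0.2580 / (0.898·0.2580 + 0.132·0.7420) = 0.23168/0.32963 = 0.7029.
Update on result 2 ('alert'): P(H) ← 0.898·0.7029 / (0.898·0.7029 + 0.132·0.2971) = 0.63117/0.67039 = 0.9415.

Posterior P(H) ≈ 0.9415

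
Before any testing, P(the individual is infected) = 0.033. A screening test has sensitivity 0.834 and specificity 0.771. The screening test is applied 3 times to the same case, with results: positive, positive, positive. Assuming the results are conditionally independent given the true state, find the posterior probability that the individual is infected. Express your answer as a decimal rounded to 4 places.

With H the event that the individual is infected, the joint likelihood of the observed sequence is P(data|H) = 0.834·0.834·0.834 = 0.58009 and P(data|¬H) = 0.229·0.229·0.229 = 0.012009.
Bayes: P(H|data) = 0.033·0.58009 / (0.033·0.58009 + 0.967·0.012009) = 0.019143/0.030756 = 0.6224.

Posterior P(H) ≈ 0.6224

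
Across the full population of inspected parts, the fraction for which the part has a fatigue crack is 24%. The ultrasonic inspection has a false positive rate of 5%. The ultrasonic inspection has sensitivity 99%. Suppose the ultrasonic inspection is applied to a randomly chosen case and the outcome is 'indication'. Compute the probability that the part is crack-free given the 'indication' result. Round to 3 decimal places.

P(¬H | E) ≈ 0.138

Write H for 'the part has a fatigue crack'. Prior odds H:¬H = 0.24/0.76 = 0.31579. For the 'indication' outcome, the likelihood ratio is 0.99/0.05 = 19.800.
Posterior odds = 0.31579 × 19.800 = 6.2526, so P(H|E) = 6.2526/(1+6.2526) = 0.862. Then P(¬H|E) = 1 − 0.862 = 0.138.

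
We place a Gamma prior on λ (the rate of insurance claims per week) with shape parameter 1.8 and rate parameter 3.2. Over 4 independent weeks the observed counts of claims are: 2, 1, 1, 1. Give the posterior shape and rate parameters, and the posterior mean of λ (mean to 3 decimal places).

Posterior: Gamma(shape=6.8, rate=7.2); mean ≈ 0.944

Total count ∑xᵢ = 5 over n = 4 weeks.
Gamma is conjugate to the Poisson likelihood: posterior is Gamma(shape = 1.8+5 = 6.8, rate = 3.2+4 = 7.2).
Posterior mean = shape/rate = 6.8/7.2 = 0.944.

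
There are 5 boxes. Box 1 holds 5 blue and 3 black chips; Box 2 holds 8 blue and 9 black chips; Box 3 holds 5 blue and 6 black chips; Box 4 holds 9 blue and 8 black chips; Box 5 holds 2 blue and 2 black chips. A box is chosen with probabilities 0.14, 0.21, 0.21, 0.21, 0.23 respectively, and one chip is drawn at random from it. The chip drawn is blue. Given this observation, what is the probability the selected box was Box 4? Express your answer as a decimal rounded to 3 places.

P(blue|Box 1) = 0.625; P(blue|Box 2) = 0.4706; P(blue|Box 3) = 0.4545; P(blue|Box 4) = 0.5294; P(blue|Box 5) = 0.5.
Prior × likelihood for each source: 0.14·0.625=0.08750, 0.21·0.4706=0.09882, 0.21·0.4545=0.09545, 0.21·0.5294=0.1112, 0.23·0.5=0.1150. Summing gives P(blue) = 0.50795.
P(Box 4 | blue) = 0.1112 / 0.50795 = 0.219.

Posterior probability ≈ 0.219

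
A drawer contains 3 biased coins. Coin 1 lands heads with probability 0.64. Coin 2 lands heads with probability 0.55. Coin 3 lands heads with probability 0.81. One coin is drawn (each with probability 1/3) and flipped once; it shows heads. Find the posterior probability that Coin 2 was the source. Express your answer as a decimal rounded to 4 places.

Tabulate prior·likelihood by source: [1] prior 0.333333, lik 0.64, product 0.2133; [2] prior 0.333333, lik 0.55, product 0.1833; [3] prior 0.333333, lik 0.81, product 0.2700.
Normalizing constant = 0.66667; the posterior for Coin 2 is its product over the sum, 0.1833/0.66667 = 0.2750.

Posterior probability ≈ 0.2750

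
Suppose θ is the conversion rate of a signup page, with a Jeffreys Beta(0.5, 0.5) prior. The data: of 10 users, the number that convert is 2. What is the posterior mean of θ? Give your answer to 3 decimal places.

Posterior mean ≈ 0.227

Observing 2 successes and 8 failures updates Beta(0.5, 0.5) by adding the success and failure counts to the two shape parameters: α = 0.5+2 = 2.5, β = 0.5+8 = 8.5.
Posterior mean = α/(α+β) = 2.5/11 = 0.227.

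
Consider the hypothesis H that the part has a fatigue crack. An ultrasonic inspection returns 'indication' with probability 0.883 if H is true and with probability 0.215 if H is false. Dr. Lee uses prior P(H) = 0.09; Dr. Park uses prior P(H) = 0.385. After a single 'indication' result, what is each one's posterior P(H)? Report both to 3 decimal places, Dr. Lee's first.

The likelihood ratio for an 'indication' result is 0.883/0.215 = 4.1070.
Dr. Lee: prior odds 0.09/0.91 = 0.098901; posterior odds 0.40618; posterior probability 0.289.
Dr. Park: prior odds 0.385/0.615 = 0.62602; posterior odds 2.5710; posterior probability 0.720.

Dr. Lee: 0.289; Dr. Park: 0.720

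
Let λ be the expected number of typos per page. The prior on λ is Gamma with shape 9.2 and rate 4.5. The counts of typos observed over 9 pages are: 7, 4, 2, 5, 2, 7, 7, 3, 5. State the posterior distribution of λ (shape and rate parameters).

Total count ∑xᵢ = 42 over n = 9 pages.
Gamma is conjugate to the Poisson likelihood: posterior is Gamma(shape = 9.2+42 = 51.2, rate = 4.5+9 = 13.5).

Posterior: Gamma(shape=51.2, rate=13.5)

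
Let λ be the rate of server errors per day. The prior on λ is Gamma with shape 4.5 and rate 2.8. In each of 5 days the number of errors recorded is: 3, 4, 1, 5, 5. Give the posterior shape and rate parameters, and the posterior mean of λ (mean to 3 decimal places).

Total count ∑xᵢ = 18 over n = 5 days.
Gamma is conjugate to the Poisson likelihood: posterior is Gamma(shape = 4.5+18 = 22.5, rate = 2.8+5 = 7.8).
Posterior mean = shape/rate = 22.5/7.8 = 2.885.

Posterior: Gamma(shape=22.5, rate=7.8); mean ≈ 2.885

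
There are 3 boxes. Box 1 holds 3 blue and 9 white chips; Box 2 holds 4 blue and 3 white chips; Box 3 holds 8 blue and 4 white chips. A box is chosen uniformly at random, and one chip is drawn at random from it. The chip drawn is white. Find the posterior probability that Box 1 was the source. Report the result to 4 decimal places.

P(white|Box 1) = 0.75; P(white|Box 2) = 0.4286; P(white|Box 3) = 0.3333.
Prior × likelihood for each source: 0.333333·0.75=0.2500, 0.333333·0.4286=0.1429, 0.333333·0.3333=0.1111. Summing gives P(white) = 0.50397.
P(Box 1 | white) = 0.2500 / 0.50397 = 0.4961.

Posterior probability ≈ 0.4961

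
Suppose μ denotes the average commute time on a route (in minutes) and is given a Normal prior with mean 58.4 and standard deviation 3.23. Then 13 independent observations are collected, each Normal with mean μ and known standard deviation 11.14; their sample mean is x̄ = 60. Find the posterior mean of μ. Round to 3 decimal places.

Posterior mean ≈ 59.236

With known σ, the Normal prior is conjugate. Weight on the data is w = (n/σ²)/(n/σ² + 1/τ₀²) = 0.104755/(0.104755+0.0958506) = 0.52219.
Posterior mean = w·x̄ + (1−w)·μ₀ = 0.52219·60 + 0.47781·58.4 = 59.236.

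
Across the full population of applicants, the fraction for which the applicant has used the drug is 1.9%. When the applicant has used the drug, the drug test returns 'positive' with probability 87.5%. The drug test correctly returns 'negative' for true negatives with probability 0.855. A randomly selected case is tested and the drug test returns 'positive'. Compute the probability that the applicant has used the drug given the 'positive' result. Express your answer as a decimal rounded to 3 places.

Write H for 'the applicant has used the drug'. Prior odds H:¬H = 0.019/0.981 = 0.019368. For the 'positive' outcome, the likelihood ratio is 0.875/0.145 = 6.0345.
Posterior odds = 0.019368 × 6.0345 = 0.11688, so P(H|E) = 0.11688/(1+0.11688) = 0.105.

P(H | E) ≈ 0.105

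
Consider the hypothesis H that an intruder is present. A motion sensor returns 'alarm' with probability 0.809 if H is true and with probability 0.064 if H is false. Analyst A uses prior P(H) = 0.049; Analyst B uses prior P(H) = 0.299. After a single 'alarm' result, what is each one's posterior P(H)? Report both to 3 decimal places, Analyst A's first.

The likelihood ratio for an 'alarm' result is 0.809/0.064 = 12.641.
Analyst A: prior odds 0.049/0.951 = 0.051525; posterior odds 0.65130; posterior probability 0.394.
Analyst B: prior odds 0.299/0.701 = 0.42653; posterior odds 5.3917; posterior probability 0.844.

Analyst A: 0.394; Analyst B: 0.844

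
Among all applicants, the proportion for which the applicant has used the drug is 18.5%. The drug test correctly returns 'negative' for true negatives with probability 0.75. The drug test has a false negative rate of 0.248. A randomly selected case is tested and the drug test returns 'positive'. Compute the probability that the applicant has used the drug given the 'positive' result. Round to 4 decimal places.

Let H be the event that the applicant has used the drug. P(H) = 0.185, so P(¬H) = 0.815. With E the 'positive' result, P(E|H) = 0.752 and P(E|¬H) = 0.25.
P(E) = 0.752·0.185 + 0.25·0.815 = 0.13912 + 0.20375 = 0.34287.
By Bayes' theorem, P(H|E) = 0.13912 / 0.34287 = 0.4058.

P(H | E) ≈ 0.4058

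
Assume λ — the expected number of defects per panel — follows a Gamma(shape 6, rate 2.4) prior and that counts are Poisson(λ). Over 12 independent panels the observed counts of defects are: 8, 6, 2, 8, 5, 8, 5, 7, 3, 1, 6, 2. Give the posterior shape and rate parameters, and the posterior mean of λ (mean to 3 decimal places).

Posterior: Gamma(shape=67, rate=14.4); mean ≈ 4.653

The Poisson likelihood adds the total count to the shape and the number of exposure periods to the rate. Here ∑xᵢ = 61 and n = 12, so shape 6→67 and rate 2.4→14.4.
Posterior mean = shape/rate = 67/14.4 = 4.653.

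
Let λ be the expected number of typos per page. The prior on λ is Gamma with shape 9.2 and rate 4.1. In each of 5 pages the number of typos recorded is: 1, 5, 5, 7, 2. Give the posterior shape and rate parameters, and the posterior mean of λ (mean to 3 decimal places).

Total count ∑xᵢ = 20 over n = 5 pages.
Gamma is conjugate to the Poisson likelihood: posterior is Gamma(shape = 9.2+20 = 29.2, rate = 4.1+5 = 9.1).
Posterior mean = shape/rate = 29.2/9.1 = 3.209.

Posterior: Gamma(shape=29.2, rate=9.1); mean ≈ 3.209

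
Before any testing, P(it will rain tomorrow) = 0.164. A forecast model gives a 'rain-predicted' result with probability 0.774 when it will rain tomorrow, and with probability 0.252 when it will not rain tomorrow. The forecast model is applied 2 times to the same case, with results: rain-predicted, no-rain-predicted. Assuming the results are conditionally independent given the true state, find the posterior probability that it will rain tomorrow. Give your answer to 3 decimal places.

With H the event that it will rain tomorrow, the joint likelihood of the observed sequence is P(data|H) = 0.774·0.226 = 0.17492 and P(data|¬H) = 0.252·0.748 = 0.18850.
Bayes: P(H|data) = 0.164·0.17492 / (0.164·0.17492 + 0.836·0.18850) = 0.028688/0.18627 = 0.1540.

Posterior P(H) ≈ 0.154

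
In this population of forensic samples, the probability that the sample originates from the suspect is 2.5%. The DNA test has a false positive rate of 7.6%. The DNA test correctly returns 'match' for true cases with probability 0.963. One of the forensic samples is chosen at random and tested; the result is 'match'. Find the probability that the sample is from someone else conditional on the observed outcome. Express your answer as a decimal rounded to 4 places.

P(¬H | E) ≈ 0.7548

Write H for 'the sample originates from the suspect'. Prior odds H:¬H = 0.025/0.975 = 0.025641. For the 'match' outcome, the likelihood ratio is 0.963/0.076 = 12.671.
Posterior odds = 0.025641 × 12.671 = 0.32490, so P(H|E) = 0.32490/(1+0.32490) = 0.2452. Then P(¬H|E) = 1 − 0.2452 = 0.7548.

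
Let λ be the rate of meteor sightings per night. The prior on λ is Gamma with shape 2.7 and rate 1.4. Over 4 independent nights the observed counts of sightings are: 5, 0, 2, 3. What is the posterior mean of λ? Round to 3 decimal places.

Total count ∑xᵢ = 10 over n = 4 nights.
Gamma is conjugate to the Poisson likelihood: posterior is Gamma(shape = 2.7+10 = 12.7, rate = 1.4+4 = 5.4).
E[λ | data] = 12.7/5.4 = 2.352.

Posterior mean ≈ 2.352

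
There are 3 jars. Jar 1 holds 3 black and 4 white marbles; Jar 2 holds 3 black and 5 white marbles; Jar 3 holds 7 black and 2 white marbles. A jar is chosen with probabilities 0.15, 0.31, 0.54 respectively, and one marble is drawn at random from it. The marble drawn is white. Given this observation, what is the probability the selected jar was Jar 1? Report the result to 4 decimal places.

Tabulate prior·likelihood by source: [1] prior 0.15, lik 0.5714, product 0.08571; [2] prior 0.31, lik 0.625, product 0.1938; [3] prior 0.54, lik 0.2222, product 0.1200.
Normalizing constant = 0.39946; the posterior for Jar 1 is its product over the sum, 0.08571/0.39946 = 0.2146.

Posterior probability ≈ 0.2146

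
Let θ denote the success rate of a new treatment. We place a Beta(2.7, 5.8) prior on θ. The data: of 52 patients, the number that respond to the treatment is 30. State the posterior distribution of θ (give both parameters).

Posterior: Beta(32.7, 27.8)

The binomial likelihood is conjugate to the Beta prior: with 30 successes and 22 failures, the posterior is Beta(2.7+30, 5.8+22) = Beta(32.7, 27.8).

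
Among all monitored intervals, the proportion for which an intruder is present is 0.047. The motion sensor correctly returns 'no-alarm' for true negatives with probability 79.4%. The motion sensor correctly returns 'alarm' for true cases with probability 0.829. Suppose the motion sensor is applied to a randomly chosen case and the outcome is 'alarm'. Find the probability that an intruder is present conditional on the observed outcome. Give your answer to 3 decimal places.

Let H be the event that an intruder is present. P(H) = 0.047, so P(¬H) = 0.953. With E the 'alarm' result, P(E|H) = 0.829 and P(E|¬H) = 0.206.
P(E) = 0.829·0.047 + 0.206·0.953 = 0.038963 + 0.19632 = 0.23528.
By Bayes' theorem, P(H|E) = 0.038963 / 0.23528 = 0.166.

P(H | E) ≈ 0.166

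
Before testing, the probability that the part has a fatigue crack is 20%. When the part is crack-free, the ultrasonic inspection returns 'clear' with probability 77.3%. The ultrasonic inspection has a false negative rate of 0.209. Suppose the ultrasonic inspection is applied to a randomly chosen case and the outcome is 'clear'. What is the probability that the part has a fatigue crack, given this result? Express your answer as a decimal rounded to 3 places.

P(H | E) ≈ 0.063

Write H for 'the part has a fatigue crack'. Prior odds H:¬H = 0.2/0.8 = 0.25000. For the 'clear' outcome, the likelihood ratio is 0.209/0.773 = 0.27038.
Posterior odds = 0.25000 × 0.27038 = 0.067594, so P(H|E) = 0.067594/(1+0.067594) = 0.063.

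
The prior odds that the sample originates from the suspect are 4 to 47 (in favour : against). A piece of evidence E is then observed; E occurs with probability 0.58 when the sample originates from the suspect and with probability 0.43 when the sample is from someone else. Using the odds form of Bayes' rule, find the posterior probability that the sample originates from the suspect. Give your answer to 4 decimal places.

Posterior probability ≈ 0.1030

Prior odds = 4/47 = 0.085106. In log-odds, ln(0.085106) = -2.4639.
Add log likelihood ratio: ln(1.3488) = 0.29924.
Posterior log-odds = -2.1646, so posterior odds = exp(-2.1646) = 0.11479. Converting, P(H|E) = 0.11479/1.1148 = 0.1030.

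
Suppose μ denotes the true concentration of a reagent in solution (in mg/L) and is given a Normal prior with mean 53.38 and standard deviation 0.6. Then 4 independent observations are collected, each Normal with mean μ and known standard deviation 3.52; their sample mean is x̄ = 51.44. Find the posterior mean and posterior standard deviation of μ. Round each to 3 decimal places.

Posterior mean ≈ 53.178; posterior SD ≈ 0.568

With known σ, the Normal prior is conjugate. Weight on the data is w = (n/σ²)/(n/σ² + 1/τ₀²) = 0.322831/(0.322831+2.77778) = 0.10412.
Posterior mean = w·x̄ + (1−w)·μ₀ = 0.10412·51.44 + 0.89588·53.38 = 53.178. Posterior variance = 1/(0.322831+2.77778) = 0.322517, so SD = 0.568.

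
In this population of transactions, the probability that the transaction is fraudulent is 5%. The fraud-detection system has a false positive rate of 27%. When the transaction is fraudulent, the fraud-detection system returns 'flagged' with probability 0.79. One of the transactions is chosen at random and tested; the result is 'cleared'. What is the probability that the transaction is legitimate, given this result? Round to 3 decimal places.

Let H be the event that the transaction is fraudulent. P(H) = 0.05, so P(¬H) = 0.95. With E the 'cleared' result, P(E|H) = 0.21 and P(E|¬H) = 0.73.
P(E) = 0.21·0.05 + 0.73·0.95 = 0.010500 + 0.69350 = 0.70400.
By Bayes' theorem, P(H|E) = 0.010500 / 0.70400 = 0.015. Hence P(¬H|E) = 1 − 0.015 = 0.985.

P(¬H | E) ≈ 0.985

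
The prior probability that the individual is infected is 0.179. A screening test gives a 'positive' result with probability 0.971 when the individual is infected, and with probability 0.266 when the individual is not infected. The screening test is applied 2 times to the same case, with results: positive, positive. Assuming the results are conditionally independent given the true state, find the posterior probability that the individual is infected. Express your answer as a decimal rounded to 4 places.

Posterior P(H) ≈ 0.7439

With H the event that the individual is infected, the joint likelihood of the observed sequence is P(data|H) = 0.971·0.971 = 0.94284 and P(data|¬H) = 0.266·0.266 = 0.070756.
Bayes: P(H|data) = 0.179·0.94284 / (0.179·0.94284 + 0.821·0.070756) = 0.16877/0.22686 = 0.7439.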